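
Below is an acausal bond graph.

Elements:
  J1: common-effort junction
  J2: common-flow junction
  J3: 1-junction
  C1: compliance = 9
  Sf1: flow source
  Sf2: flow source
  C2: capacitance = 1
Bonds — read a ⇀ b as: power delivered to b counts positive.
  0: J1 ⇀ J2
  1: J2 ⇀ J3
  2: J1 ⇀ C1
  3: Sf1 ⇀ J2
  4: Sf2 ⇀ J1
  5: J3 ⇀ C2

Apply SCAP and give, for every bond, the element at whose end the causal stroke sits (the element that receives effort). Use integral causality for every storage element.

#0 stroke at J2
#1 stroke at J2
#2 stroke at J1
#3 stroke at Sf1
#4 stroke at Sf2
#5 stroke at J3

#3 stroke at Sf1  (Sf1: flow source, stroke at near end)
#4 stroke at Sf2  (Sf2 (Sf) sets flow on bond)
#0 stroke at J2  (J2: bond 3 brought flow, rest push out)
#1 stroke at J2  (1-jn J2 has f-setter on 3)
#5 stroke at J3  (J3 flow already set via bond 1)
#2 stroke at J1  (only one effort-in slot at J1)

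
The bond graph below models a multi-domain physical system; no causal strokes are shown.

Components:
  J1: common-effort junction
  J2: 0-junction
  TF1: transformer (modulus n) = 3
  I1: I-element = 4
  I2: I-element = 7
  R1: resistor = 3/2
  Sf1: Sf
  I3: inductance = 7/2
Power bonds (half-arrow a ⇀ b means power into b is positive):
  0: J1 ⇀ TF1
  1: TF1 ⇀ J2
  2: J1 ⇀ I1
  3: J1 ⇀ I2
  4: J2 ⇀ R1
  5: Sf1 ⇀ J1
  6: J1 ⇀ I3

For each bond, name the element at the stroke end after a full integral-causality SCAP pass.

β5 |Sf1  (Sf1 fixes flow; stroke at Sf1)
β2 |I1  (I1 integral (f out))
β3 |I2  (I2 integral (f out))
β6 |I3  (I3: I, integral causality)
β0 |J1  (J1 needs exactly one e-in)
β1 |TF1  (TF TF1: opposite of bond 0)
β4 |J2  (only one effort-in slot at J2)

β0 →J1
β1 →TF1
β2 →I1
β3 →I2
β4 →J2
β5 →Sf1
β6 →I3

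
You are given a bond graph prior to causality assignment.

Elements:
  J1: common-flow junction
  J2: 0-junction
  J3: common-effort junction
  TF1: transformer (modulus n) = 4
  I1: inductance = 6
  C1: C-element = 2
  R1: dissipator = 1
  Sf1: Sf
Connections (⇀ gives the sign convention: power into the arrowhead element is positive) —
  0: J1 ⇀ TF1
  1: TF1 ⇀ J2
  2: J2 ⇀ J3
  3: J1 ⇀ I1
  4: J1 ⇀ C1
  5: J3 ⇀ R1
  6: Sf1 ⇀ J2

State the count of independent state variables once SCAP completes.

b6 stroke at Sf1  (Sf1 fixes flow; stroke at Sf1)
b3 stroke at I1  (I1 integral (f out))
b0 stroke at J1  (1-jn J1 has f-setter on 3)
b4 stroke at J1  (J1: bond 3 brought flow, rest push out)
b1 stroke at TF1  (through TF1, causality passes straight; one stroke at TF1)
b2 stroke at J2  (only one effort-in slot at J2)
b5 stroke at J3  (J3: last free bond brings effort in)

2  (C1, I1 all integral)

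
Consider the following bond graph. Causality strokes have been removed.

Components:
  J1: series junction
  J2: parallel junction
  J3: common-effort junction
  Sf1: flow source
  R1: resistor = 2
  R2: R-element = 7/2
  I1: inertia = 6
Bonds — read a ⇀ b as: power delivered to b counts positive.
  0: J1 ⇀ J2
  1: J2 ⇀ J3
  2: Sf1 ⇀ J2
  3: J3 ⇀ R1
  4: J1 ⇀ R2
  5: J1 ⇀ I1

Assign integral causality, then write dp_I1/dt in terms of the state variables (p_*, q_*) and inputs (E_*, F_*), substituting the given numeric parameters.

dp_I1/dt = -2*F_Sf1 - 11*p_I1/12

b2 stroke at Sf1  (Sf1: flow source, stroke at near end)
b5 stroke at I1  (I1 integral (f out))
b0 stroke at J1  (1-jn J1 has f-setter on 5)
b4 stroke at J1  (1-jn J1 has f-setter on 5)
b1 stroke at J2  (J2 needs exactly one e-in)
b3 stroke at J3  (J3 needs exactly one e-in)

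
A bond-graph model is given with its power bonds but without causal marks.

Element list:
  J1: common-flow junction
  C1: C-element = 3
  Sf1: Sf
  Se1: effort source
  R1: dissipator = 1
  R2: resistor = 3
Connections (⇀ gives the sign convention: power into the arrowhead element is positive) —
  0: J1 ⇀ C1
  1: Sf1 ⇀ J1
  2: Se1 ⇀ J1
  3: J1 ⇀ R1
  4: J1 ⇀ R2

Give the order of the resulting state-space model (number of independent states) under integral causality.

1  (C1 all integral)

b1 →Sf1  (source Sf1 imposes f)
b2 →J1  (Se1: effort source, stroke at far end)
b0 →J1  (1-jn J1 has f-setter on 1)
b3 →J1  (J1 flow already set via bond 1)
b4 →J1  (J1: bond 1 brought flow, rest push out)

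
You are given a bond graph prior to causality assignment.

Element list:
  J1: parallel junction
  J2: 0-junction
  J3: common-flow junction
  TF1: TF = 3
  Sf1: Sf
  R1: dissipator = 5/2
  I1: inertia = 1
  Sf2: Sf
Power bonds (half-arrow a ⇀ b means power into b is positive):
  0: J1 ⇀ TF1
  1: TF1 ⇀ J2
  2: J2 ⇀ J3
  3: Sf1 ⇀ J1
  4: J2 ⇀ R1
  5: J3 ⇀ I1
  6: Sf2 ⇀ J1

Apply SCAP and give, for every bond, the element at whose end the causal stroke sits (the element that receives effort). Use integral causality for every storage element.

b3 |Sf1  (Sf1 (Sf) sets flow on bond)
b6 |Sf2  (Sf2 fixes flow; stroke at Sf2)
b0 |J1  (only one effort-in slot at J1)
b1 |TF1  (TF TF1: opposite of bond 0)
b5 |I1  (I1: I, integral causality)
b2 |J3  (1-jn J3 has f-setter on 5)
b4 |J2  (J2 needs exactly one e-in)

#0 →J1
#1 →TF1
#2 →J3
#3 →Sf1
#4 →J2
#5 →I1
#6 →Sf2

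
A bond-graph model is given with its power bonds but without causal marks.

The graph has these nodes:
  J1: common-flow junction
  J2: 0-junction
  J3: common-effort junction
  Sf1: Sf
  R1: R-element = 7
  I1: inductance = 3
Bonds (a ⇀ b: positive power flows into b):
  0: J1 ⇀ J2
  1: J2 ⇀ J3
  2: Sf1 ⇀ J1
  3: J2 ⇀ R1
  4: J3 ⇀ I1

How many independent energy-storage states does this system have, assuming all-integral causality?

1  (I1 all integral)

β2 stroke at Sf1  (Sf1 (Sf) sets flow on bond)
β0 stroke at J1  (J1: bond 2 brought flow, rest push out)
β4 stroke at I1  (I1 outputs flow p/I1)
β1 stroke at J3  (only one effort-in slot at J3)
β3 stroke at J2  (closing 0-jn rule on J2)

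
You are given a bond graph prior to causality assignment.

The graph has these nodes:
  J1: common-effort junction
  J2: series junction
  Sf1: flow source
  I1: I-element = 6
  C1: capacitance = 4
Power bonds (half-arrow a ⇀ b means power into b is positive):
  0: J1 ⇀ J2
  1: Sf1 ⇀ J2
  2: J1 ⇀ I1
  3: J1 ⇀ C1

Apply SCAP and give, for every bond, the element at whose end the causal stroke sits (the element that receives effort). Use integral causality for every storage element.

β1 stroke at Sf1  (Sf1: flow source, stroke at near end)
β0 stroke at J2  (J2: bond 1 brought flow, rest push out)
β2 stroke at I1  (I1 outputs flow p/I1)
β3 stroke at J1  (only one effort-in slot at J1)

β0 stroke→J2
β1 stroke→Sf1
β2 stroke→I1
β3 stroke→J1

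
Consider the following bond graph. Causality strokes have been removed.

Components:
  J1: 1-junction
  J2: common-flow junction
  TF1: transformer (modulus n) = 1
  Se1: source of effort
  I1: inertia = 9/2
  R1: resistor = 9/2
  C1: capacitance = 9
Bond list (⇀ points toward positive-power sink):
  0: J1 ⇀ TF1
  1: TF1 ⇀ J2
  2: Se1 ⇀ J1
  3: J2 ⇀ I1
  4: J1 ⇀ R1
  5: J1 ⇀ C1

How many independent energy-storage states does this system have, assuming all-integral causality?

#2 →J1  (Se1 fixes effort; stroke away)
#3 →I1  (I1 outputs flow p/I1)
#1 →J2  (1-jn J2 has f-setter on 3)
#0 →TF1  (TF TF1: opposite of bond 1)
#4 →J1  (J1: bond 0 brought flow, rest push out)
#5 →J1  (J1: bond 0 brought flow, rest push out)

2  (C1, I1 all integral)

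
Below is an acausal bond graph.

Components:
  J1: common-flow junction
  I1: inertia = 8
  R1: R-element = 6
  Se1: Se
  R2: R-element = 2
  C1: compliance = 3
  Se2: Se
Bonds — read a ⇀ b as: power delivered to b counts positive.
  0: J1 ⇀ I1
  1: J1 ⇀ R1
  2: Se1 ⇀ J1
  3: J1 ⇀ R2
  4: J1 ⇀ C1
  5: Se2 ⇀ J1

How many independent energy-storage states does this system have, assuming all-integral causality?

bond 2 stroke→J1  (Se1 fixes effort; stroke away)
bond 5 stroke→J1  (Se2 (Se) sets effort on bond)
bond 0 stroke→I1  (I1 integral (f out))
bond 1 stroke→J1  (J1: bond 0 brought flow, rest push out)
bond 3 stroke→J1  (common-f at J1 fixed by 0)
bond 4 stroke→J1  (J1 flow already set via bond 0)

2  (C1, I1 all integral)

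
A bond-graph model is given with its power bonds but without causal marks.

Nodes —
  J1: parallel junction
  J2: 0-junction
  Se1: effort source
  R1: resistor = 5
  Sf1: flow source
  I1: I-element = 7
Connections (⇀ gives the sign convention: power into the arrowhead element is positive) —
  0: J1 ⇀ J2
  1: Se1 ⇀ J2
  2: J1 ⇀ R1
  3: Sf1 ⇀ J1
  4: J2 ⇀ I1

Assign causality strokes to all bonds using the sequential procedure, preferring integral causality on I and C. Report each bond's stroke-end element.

#1 stroke→J2  (Se1 (Se) sets effort on bond)
#3 stroke→Sf1  (source Sf1 imposes f)
#0 stroke→J1  (J2 effort already set via bond 1)
#4 stroke→I1  (J2: bond 1 brought effort, rest push out)
#2 stroke→R1  (J1: bond 0 brought effort, rest push out)

#0 stroke→J1
#1 stroke→J2
#2 stroke→R1
#3 stroke→Sf1
#4 stroke→I1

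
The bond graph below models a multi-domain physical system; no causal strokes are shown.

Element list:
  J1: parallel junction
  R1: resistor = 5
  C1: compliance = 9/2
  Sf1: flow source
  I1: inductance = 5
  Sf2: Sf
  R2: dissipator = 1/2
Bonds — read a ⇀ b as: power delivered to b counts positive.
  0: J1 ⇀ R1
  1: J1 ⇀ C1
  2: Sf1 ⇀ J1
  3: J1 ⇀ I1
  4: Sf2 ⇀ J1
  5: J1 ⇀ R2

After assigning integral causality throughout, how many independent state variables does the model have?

2  (C1, I1 all integral)

b2 stroke at Sf1  (source Sf1 imposes f)
b4 stroke at Sf2  (Sf2 (Sf) sets flow on bond)
b1 stroke at J1  (C1 integral (e out))
b0 stroke at R1  (common-e at J1 fixed by 1)
b3 stroke at I1  (common-e at J1 fixed by 1)
b5 stroke at R2  (J1 effort already set via bond 1)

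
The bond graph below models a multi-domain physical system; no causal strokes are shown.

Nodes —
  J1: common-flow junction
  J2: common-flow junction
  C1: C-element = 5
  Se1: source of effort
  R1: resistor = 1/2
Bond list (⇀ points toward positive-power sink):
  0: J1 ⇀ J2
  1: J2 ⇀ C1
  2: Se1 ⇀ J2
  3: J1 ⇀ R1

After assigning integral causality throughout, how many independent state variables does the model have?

1  (C1 all integral)

β2 stroke→J2  (Se1: effort source, stroke at far end)
β1 stroke→J2  (prefer integral on C1)
β0 stroke→J1  (J2 needs exactly one f-in)
β3 stroke→R1  (closing 1-jn rule on J1)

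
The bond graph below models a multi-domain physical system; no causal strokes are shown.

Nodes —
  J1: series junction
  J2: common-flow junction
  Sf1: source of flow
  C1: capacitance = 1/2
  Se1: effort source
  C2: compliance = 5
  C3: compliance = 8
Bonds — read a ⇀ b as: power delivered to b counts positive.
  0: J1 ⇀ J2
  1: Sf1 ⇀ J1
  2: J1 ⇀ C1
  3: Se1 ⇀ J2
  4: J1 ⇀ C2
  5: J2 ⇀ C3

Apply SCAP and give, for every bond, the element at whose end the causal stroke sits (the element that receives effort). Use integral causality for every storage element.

β1 stroke at Sf1  (source Sf1 imposes f)
β3 stroke at J2  (source Se1 imposes e)
β0 stroke at J1  (J1 flow already set via bond 1)
β2 stroke at J1  (common-f at J1 fixed by 1)
β4 stroke at J1  (common-f at J1 fixed by 1)
β5 stroke at J2  (common-f at J2 fixed by 0)

β0 stroke→J1
β1 stroke→Sf1
β2 stroke→J1
β3 stroke→J2
β4 stroke→J1
β5 stroke→J2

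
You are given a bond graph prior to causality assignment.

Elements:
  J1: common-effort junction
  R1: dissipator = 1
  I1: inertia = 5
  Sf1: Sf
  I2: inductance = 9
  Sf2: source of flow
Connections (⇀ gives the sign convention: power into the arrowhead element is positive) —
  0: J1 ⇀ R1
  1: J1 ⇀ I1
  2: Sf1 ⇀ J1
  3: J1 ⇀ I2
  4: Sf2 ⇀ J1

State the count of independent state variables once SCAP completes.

bond 2 →Sf1  (Sf1: flow source, stroke at near end)
bond 4 →Sf2  (Sf2: flow source, stroke at near end)
bond 1 →I1  (I1 integral (f out))
bond 3 →I2  (I2 outputs flow p/I2)
bond 0 →J1  (J1: last free bond brings effort in)

2  (I1, I2 all integral)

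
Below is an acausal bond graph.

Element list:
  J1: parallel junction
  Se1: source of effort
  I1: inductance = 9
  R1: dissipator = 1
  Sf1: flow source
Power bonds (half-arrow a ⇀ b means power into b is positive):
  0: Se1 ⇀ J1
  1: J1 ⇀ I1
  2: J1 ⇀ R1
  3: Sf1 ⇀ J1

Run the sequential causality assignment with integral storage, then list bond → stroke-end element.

b0 stroke at J1  (Se1 fixes effort; stroke away)
b3 stroke at Sf1  (Sf1: flow source, stroke at near end)
b1 stroke at I1  (0-jn J1 has e-setter on 0)
b2 stroke at R1  (J1: bond 0 brought effort, rest push out)

b0 |J1
b1 |I1
b2 |R1
b3 |Sf1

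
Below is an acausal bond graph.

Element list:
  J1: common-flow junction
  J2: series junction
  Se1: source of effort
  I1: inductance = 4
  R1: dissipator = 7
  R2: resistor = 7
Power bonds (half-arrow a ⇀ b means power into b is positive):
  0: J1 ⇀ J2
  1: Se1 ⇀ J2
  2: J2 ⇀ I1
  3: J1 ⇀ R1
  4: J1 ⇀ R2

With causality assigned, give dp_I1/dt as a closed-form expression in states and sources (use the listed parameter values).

β1 →J2  (Se1: effort source, stroke at far end)
β2 →I1  (prefer integral on I1)
β0 →J2  (J2 flow already set via bond 2)
β3 →J1  (common-f at J1 fixed by 0)
β4 →J1  (J1: bond 0 brought flow, rest push out)

dp_I1/dt = E_Se1 - 7*p_I1/2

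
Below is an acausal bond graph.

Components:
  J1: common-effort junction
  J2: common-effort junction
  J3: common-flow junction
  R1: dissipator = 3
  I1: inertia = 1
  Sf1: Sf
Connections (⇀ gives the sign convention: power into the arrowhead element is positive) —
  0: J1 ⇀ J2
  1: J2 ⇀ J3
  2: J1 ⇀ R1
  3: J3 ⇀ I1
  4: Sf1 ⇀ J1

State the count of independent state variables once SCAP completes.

1  (I1 all integral)

bond 4 →Sf1  (Sf1 fixes flow; stroke at Sf1)
bond 3 →I1  (I1 integral (f out))
bond 1 →J3  (J3: bond 3 brought flow, rest push out)
bond 0 →J2  (closing 0-jn rule on J2)
bond 2 →J1  (J1: last free bond brings effort in)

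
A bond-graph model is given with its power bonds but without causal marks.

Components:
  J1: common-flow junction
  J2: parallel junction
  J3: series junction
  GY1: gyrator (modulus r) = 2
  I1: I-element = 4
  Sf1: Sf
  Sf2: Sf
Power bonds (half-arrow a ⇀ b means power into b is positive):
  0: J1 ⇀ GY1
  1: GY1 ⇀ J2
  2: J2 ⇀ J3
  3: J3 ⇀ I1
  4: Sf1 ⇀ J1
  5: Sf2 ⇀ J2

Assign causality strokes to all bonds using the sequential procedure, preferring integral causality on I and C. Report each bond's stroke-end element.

β4 stroke→Sf1  (Sf1: flow source, stroke at near end)
β5 stroke→Sf2  (Sf2: flow source, stroke at near end)
β0 stroke→J1  (J1: bond 4 brought flow, rest push out)
β1 stroke→J2  (GY1 both-in/both-out from 0)
β2 stroke→J3  (0-jn J2 has e-setter on 1)
β3 stroke→I1  (only one flow-in slot at J3)

#0 stroke→J1
#1 stroke→J2
#2 stroke→J3
#3 stroke→I1
#4 stroke→Sf1
#5 stroke→Sf2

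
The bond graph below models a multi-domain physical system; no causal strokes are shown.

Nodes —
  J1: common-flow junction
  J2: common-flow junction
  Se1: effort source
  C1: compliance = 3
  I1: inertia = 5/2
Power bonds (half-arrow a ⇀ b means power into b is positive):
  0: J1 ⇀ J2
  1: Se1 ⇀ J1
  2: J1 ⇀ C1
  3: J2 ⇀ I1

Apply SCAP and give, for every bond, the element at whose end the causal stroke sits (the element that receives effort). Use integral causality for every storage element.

bond 1 stroke at J1  (Se1 fixes effort; stroke away)
bond 2 stroke at J1  (C1 integral (e out))
bond 0 stroke at J2  (closing 1-jn rule on J1)
bond 3 stroke at I1  (only one flow-in slot at J2)

β0 stroke→J2
β1 stroke→J1
β2 stroke→J1
β3 stroke→I1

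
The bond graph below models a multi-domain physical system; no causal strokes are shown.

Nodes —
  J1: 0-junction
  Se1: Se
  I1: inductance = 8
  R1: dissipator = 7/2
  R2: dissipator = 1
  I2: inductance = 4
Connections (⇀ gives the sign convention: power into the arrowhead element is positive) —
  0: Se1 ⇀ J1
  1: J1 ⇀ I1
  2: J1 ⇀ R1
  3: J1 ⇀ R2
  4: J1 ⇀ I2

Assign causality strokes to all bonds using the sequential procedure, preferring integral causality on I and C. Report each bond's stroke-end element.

bond 0 stroke→J1  (Se1: effort source, stroke at far end)
bond 1 stroke→I1  (J1 effort already set via bond 0)
bond 2 stroke→R1  (J1: bond 0 brought effort, rest push out)
bond 3 stroke→R2  (0-jn J1 has e-setter on 0)
bond 4 stroke→I2  (J1 effort already set via bond 0)

#0 |J1
#1 |I1
#2 |R1
#3 |R2
#4 |I2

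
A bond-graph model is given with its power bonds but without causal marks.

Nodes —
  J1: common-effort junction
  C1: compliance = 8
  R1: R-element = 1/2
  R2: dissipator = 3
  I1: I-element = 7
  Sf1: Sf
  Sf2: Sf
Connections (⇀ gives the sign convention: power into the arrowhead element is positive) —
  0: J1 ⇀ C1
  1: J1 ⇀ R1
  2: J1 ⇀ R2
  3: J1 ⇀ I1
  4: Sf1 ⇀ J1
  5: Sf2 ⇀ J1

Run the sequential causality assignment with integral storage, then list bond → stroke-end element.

#0 stroke→J1
#1 stroke→R1
#2 stroke→R2
#3 stroke→I1
#4 stroke→Sf1
#5 stroke→Sf2

bond 4 stroke at Sf1  (Sf1: flow source, stroke at near end)
bond 5 stroke at Sf2  (Sf2 fixes flow; stroke at Sf2)
bond 0 stroke at J1  (C1 outputs effort q/C1)
bond 1 stroke at R1  (common-e at J1 fixed by 0)
bond 2 stroke at R2  (common-e at J1 fixed by 0)
bond 3 stroke at I1  (J1: bond 0 brought effort, rest push out)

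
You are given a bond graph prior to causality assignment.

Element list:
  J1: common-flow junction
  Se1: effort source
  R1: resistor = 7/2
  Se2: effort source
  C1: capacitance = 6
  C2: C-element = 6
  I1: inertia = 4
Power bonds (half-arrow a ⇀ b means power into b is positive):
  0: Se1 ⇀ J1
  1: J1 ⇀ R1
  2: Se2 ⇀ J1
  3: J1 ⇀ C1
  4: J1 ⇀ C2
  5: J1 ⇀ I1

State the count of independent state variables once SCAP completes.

3  (C1, C2, I1 all integral)

β0 |J1  (Se1 (Se) sets effort on bond)
β2 |J1  (source Se2 imposes e)
β3 |J1  (prefer integral on C1)
β4 |J1  (C2 integral (e out))
β5 |I1  (I1: I, integral causality)
β1 |J1  (J1: bond 5 brought flow, rest push out)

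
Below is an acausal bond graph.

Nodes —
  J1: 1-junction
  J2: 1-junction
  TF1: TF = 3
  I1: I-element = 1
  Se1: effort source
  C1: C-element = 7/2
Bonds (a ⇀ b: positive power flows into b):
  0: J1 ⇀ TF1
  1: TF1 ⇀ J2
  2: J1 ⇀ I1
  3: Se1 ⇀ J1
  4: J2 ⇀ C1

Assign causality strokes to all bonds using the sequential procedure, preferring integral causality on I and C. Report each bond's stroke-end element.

β3 stroke→J1  (Se1: effort source, stroke at far end)
β2 stroke→I1  (I1 integral (f out))
β0 stroke→J1  (J1 flow already set via bond 2)
β1 stroke→TF1  (TF1 one-in-one-out from 0)
β4 stroke→J2  (J2: bond 1 brought flow, rest push out)

#0 |J1
#1 |TF1
#2 |I1
#3 |J1
#4 |J2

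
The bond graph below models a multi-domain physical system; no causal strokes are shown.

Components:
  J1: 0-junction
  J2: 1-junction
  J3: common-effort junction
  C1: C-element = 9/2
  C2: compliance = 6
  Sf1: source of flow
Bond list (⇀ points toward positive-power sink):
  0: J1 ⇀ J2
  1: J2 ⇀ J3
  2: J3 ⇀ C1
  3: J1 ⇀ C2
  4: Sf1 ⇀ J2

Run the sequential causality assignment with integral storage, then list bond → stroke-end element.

bond 4 |Sf1  (Sf1 fixes flow; stroke at Sf1)
bond 0 |J2  (common-f at J2 fixed by 4)
bond 1 |J2  (common-f at J2 fixed by 4)
bond 2 |J3  (only one effort-in slot at J3)
bond 3 |J1  (closing 0-jn rule on J1)

β0 |J2
β1 |J2
β2 |J3
β3 |J1
β4 |Sf1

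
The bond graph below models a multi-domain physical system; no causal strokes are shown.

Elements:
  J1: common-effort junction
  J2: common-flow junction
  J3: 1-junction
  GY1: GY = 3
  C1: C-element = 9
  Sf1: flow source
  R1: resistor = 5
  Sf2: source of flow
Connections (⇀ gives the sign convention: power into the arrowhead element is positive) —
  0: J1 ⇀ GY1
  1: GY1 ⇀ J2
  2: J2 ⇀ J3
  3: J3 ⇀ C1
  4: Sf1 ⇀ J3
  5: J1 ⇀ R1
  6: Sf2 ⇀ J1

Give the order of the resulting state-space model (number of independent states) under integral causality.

1  (C1 all integral)

b4 |Sf1  (Sf1 (Sf) sets flow on bond)
b6 |Sf2  (Sf2: flow source, stroke at near end)
b2 |J3  (common-f at J3 fixed by 4)
b3 |J3  (1-jn J3 has f-setter on 4)
b1 |J2  (common-f at J2 fixed by 2)
b0 |J1  (GY GY1: same side as bond 1)
b5 |R1  (0-jn J1 has e-setter on 0)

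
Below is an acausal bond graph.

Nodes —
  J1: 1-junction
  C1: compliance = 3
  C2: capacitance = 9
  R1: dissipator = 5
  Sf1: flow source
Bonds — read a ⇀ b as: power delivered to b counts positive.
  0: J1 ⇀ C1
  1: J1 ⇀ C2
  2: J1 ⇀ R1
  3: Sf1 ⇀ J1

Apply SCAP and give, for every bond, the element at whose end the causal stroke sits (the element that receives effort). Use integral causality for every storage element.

b0 stroke→J1
b1 stroke→J1
b2 stroke→J1
b3 stroke→Sf1

b3 stroke at Sf1  (Sf1 fixes flow; stroke at Sf1)
b0 stroke at J1  (common-f at J1 fixed by 3)
b1 stroke at J1  (1-jn J1 has f-setter on 3)
b2 stroke at J1  (J1 flow already set via bond 3)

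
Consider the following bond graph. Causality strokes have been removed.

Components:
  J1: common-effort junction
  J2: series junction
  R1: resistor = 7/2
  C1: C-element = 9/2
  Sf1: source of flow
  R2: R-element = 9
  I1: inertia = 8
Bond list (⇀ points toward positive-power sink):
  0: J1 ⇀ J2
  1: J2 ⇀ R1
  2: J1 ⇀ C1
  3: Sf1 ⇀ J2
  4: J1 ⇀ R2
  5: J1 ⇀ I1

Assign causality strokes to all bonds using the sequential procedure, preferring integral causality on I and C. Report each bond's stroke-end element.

b3 →Sf1  (Sf1 (Sf) sets flow on bond)
b0 →J2  (J2: bond 3 brought flow, rest push out)
b1 →J2  (1-jn J2 has f-setter on 3)
b2 →J1  (prefer integral on C1)
b4 →R2  (J1 effort already set via bond 2)
b5 →I1  (common-e at J1 fixed by 2)

β0 →J2
β1 →J2
β2 →J1
β3 →Sf1
β4 →R2
β5 →I1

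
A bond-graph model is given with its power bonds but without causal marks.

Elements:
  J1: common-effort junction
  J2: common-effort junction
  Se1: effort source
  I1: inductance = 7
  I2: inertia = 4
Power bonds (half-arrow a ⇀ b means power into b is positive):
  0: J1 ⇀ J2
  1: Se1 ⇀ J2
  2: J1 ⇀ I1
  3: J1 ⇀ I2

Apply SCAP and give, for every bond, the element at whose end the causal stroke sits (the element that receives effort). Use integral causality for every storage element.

β0 |J1
β1 |J2
β2 |I1
β3 |I2

#1 →J2  (Se1 (Se) sets effort on bond)
#0 →J1  (J2: bond 1 brought effort, rest push out)
#2 →I1  (common-e at J1 fixed by 0)
#3 →I2  (0-jn J1 has e-setter on 0)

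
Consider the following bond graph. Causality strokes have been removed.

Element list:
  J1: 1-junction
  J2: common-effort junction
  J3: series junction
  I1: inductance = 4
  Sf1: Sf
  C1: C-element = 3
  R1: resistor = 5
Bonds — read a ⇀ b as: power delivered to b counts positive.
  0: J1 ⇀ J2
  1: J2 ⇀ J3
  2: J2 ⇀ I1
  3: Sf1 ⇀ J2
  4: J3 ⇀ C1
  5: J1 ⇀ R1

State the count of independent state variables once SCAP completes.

bond 3 |Sf1  (Sf1 fixes flow; stroke at Sf1)
bond 2 |I1  (I1: I, integral causality)
bond 4 |J3  (prefer integral on C1)
bond 1 |J2  (closing 1-jn rule on J3)
bond 0 |J1  (J2: bond 1 brought effort, rest push out)
bond 5 |R1  (J1: last free bond brings flow in)

2  (C1, I1 all integral)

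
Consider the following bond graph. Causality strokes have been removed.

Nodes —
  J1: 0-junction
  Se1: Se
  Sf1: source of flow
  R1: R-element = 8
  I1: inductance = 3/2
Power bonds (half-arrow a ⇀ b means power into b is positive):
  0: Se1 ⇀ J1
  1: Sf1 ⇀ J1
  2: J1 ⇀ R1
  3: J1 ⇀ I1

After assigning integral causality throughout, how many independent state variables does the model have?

bond 0 |J1  (Se1 (Se) sets effort on bond)
bond 1 |Sf1  (source Sf1 imposes f)
bond 2 |R1  (J1 effort already set via bond 0)
bond 3 |I1  (0-jn J1 has e-setter on 0)

1  (I1 all integral)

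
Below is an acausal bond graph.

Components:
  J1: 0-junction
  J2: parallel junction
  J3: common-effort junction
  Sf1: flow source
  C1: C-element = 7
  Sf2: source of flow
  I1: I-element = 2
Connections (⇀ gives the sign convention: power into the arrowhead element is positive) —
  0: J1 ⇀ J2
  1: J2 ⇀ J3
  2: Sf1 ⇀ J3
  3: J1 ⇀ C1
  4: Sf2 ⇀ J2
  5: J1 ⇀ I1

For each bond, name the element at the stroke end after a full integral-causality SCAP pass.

#2 stroke→Sf1  (Sf1 fixes flow; stroke at Sf1)
#4 stroke→Sf2  (source Sf2 imposes f)
#1 stroke→J3  (J3: last free bond brings effort in)
#0 stroke→J2  (closing 0-jn rule on J2)
#3 stroke→J1  (C1 outputs effort q/C1)
#5 stroke→I1  (common-e at J1 fixed by 3)

#0 stroke→J2
#1 stroke→J3
#2 stroke→Sf1
#3 stroke→J1
#4 stroke→Sf2
#5 stroke→I1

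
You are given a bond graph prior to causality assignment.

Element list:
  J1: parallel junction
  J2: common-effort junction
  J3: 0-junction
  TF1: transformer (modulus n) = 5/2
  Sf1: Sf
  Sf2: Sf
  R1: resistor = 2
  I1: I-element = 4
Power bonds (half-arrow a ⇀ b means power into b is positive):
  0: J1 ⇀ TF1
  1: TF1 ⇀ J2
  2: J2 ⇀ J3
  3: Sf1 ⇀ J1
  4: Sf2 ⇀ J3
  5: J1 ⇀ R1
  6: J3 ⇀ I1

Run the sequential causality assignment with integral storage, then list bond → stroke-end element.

#0 |TF1
#1 |J2
#2 |J3
#3 |Sf1
#4 |Sf2
#5 |J1
#6 |I1

bond 3 stroke→Sf1  (source Sf1 imposes f)
bond 4 stroke→Sf2  (Sf2 (Sf) sets flow on bond)
bond 6 stroke→I1  (I1 integral (f out))
bond 2 stroke→J3  (only one effort-in slot at J3)
bond 1 stroke→J2  (only one effort-in slot at J2)
bond 0 stroke→TF1  (TF1: transformer flips bond 1)
bond 5 stroke→J1  (J1 needs exactly one e-in)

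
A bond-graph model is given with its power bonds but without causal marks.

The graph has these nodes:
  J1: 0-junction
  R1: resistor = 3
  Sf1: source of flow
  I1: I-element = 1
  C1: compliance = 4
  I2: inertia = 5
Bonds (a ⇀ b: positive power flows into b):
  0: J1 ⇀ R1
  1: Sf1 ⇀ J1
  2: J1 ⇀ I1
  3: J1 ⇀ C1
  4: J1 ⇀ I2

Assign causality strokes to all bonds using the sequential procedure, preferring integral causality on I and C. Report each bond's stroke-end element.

b0 |R1
b1 |Sf1
b2 |I1
b3 |J1
b4 |I2

β1 →Sf1  (source Sf1 imposes f)
β2 →I1  (I1 outputs flow p/I1)
β3 →J1  (C1: C, integral causality)
β0 →R1  (J1 effort already set via bond 3)
β4 →I2  (J1: bond 3 brought effort, rest push out)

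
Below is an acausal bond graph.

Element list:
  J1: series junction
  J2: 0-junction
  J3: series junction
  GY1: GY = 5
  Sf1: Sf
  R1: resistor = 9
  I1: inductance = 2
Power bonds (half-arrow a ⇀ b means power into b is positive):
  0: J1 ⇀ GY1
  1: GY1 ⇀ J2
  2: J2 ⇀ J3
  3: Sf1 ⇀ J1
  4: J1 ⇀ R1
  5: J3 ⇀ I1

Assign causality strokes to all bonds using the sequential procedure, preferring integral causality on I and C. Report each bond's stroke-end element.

b3 stroke at Sf1  (source Sf1 imposes f)
b0 stroke at J1  (1-jn J1 has f-setter on 3)
b4 stroke at J1  (J1: bond 3 brought flow, rest push out)
b1 stroke at J2  (GY GY1: same side as bond 0)
b2 stroke at J3  (J2: bond 1 brought effort, rest push out)
b5 stroke at I1  (J3: last free bond brings flow in)

#0 stroke at J1
#1 stroke at J2
#2 stroke at J3
#3 stroke at Sf1
#4 stroke at J1
#5 stroke at I1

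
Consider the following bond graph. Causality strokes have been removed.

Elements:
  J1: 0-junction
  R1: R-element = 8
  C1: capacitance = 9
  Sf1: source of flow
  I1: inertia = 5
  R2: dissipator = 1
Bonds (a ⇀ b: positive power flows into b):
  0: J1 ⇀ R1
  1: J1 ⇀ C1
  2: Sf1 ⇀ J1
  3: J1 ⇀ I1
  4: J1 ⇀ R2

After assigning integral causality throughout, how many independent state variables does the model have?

bond 2 stroke→Sf1  (source Sf1 imposes f)
bond 1 stroke→J1  (prefer integral on C1)
bond 0 stroke→R1  (J1: bond 1 brought effort, rest push out)
bond 3 stroke→I1  (0-jn J1 has e-setter on 1)
bond 4 stroke→R2  (common-e at J1 fixed by 1)

2  (C1, I1 all integral)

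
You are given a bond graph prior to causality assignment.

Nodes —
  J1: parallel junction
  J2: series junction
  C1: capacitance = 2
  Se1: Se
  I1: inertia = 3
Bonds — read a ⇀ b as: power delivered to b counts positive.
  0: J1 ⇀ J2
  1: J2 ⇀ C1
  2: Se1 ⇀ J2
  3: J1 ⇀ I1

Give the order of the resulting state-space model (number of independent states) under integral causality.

b2 stroke at J2  (Se1 fixes effort; stroke away)
b1 stroke at J2  (C1 outputs effort q/C1)
b0 stroke at J1  (only one flow-in slot at J2)
b3 stroke at I1  (J1 effort already set via bond 0)

2  (C1, I1 all integral)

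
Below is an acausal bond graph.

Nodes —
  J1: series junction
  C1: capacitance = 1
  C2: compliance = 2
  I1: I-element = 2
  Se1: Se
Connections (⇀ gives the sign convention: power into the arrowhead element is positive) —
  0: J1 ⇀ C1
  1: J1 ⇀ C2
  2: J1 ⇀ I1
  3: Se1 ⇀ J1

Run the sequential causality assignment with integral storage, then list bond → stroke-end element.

#3 stroke at J1  (source Se1 imposes e)
#0 stroke at J1  (C1 outputs effort q/C1)
#1 stroke at J1  (prefer integral on C2)
#2 stroke at I1  (only one flow-in slot at J1)

b0 |J1
b1 |J1
b2 |I1
b3 |J1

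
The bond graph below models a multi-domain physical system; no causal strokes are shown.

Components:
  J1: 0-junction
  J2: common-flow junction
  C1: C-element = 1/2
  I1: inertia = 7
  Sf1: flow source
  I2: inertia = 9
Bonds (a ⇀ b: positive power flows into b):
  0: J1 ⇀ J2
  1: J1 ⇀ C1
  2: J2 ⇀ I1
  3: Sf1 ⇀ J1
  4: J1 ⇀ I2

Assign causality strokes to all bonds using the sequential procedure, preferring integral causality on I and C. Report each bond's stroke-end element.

β3 →Sf1  (source Sf1 imposes f)
β1 →J1  (C1 integral (e out))
β0 →J2  (common-e at J1 fixed by 1)
β4 →I2  (J1: bond 1 brought effort, rest push out)
β2 →I1  (J2 needs exactly one f-in)

bond 0 |J2
bond 1 |J1
bond 2 |I1
bond 3 |Sf1
bond 4 |I2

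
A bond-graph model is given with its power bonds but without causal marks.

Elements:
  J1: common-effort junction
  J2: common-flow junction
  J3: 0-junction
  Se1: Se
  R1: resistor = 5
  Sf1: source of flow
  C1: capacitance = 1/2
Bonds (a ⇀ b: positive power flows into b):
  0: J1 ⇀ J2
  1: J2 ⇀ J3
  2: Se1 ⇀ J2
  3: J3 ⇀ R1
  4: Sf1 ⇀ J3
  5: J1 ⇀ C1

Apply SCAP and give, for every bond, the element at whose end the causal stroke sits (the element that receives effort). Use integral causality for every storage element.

bond 0 stroke→J2
bond 1 stroke→J3
bond 2 stroke→J2
bond 3 stroke→R1
bond 4 stroke→Sf1
bond 5 stroke→J1

β2 stroke at J2  (Se1: effort source, stroke at far end)
β4 stroke at Sf1  (Sf1 fixes flow; stroke at Sf1)
β5 stroke at J1  (C1 outputs effort q/C1)
β0 stroke at J2  (common-e at J1 fixed by 5)
β1 stroke at J3  (J2 needs exactly one f-in)
β3 stroke at R1  (J3 effort already set via bond 1)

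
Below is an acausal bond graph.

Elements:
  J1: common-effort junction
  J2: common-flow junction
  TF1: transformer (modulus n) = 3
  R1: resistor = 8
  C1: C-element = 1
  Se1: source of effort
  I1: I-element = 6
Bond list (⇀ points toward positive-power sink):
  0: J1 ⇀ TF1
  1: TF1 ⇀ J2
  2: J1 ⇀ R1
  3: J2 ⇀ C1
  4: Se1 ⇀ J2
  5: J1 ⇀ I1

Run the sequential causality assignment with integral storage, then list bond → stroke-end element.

b4 →J2  (Se1 fixes effort; stroke away)
b3 →J2  (C1 integral (e out))
b1 →TF1  (J2: last free bond brings flow in)
b0 →J1  (through TF1, causality passes straight; one stroke at TF1)
b2 →R1  (common-e at J1 fixed by 0)
b5 →I1  (J1: bond 0 brought effort, rest push out)

bond 0 →J1
bond 1 →TF1
bond 2 →R1
bond 3 →J2
bond 4 →J2
bond 5 →I1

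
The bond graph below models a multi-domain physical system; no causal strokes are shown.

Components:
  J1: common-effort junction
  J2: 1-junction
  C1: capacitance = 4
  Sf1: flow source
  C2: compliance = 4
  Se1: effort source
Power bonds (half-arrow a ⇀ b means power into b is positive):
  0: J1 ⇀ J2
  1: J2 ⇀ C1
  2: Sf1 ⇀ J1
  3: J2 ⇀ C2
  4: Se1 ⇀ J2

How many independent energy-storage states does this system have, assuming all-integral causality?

β2 |Sf1  (source Sf1 imposes f)
β4 |J2  (Se1 (Se) sets effort on bond)
β0 |J1  (closing 0-jn rule on J1)
β1 |J2  (1-jn J2 has f-setter on 0)
β3 |J2  (common-f at J2 fixed by 0)

2  (C1, C2 all integral)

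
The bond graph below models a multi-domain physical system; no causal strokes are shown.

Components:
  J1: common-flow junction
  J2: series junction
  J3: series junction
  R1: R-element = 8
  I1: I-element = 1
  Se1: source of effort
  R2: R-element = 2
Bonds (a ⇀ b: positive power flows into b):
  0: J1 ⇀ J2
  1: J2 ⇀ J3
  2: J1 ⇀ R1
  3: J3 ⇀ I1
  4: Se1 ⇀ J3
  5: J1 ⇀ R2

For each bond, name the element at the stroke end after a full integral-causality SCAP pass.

#0 |J2
#1 |J3
#2 |J1
#3 |I1
#4 |J3
#5 |J1

#4 stroke→J3  (Se1 fixes effort; stroke away)
#3 stroke→I1  (I1: I, integral causality)
#1 stroke→J3  (J3: bond 3 brought flow, rest push out)
#0 stroke→J2  (1-jn J2 has f-setter on 1)
#2 stroke→J1  (common-f at J1 fixed by 0)
#5 stroke→J1  (1-jn J1 has f-setter on 0)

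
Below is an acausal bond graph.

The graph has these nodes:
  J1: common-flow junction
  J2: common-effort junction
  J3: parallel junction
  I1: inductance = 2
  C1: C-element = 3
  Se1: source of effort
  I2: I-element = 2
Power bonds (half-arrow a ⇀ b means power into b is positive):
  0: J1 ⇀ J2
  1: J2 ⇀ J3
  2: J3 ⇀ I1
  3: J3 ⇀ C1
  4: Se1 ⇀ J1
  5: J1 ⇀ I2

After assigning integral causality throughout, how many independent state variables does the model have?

3  (C1, I1, I2 all integral)

b4 |J1  (Se1: effort source, stroke at far end)
b2 |I1  (prefer integral on I1)
b3 |J3  (C1: C, integral causality)
b1 |J2  (common-e at J3 fixed by 3)
b0 |J1  (0-jn J2 has e-setter on 1)
b5 |I2  (J1 needs exactly one f-in)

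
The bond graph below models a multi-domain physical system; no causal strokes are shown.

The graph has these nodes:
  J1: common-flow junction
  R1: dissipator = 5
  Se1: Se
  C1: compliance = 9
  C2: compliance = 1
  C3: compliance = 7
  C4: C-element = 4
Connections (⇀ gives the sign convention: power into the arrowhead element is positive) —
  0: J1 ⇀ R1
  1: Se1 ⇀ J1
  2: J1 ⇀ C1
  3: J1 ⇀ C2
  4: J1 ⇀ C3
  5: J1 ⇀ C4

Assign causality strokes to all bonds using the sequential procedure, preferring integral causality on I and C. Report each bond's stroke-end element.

b0 stroke at R1
b1 stroke at J1
b2 stroke at J1
b3 stroke at J1
b4 stroke at J1
b5 stroke at J1

#1 →J1  (Se1 fixes effort; stroke away)
#2 →J1  (C1 outputs effort q/C1)
#3 →J1  (C2 outputs effort q/C2)
#4 →J1  (C3 integral (e out))
#5 →J1  (C4: C, integral causality)
#0 →R1  (J1: last free bond brings flow in)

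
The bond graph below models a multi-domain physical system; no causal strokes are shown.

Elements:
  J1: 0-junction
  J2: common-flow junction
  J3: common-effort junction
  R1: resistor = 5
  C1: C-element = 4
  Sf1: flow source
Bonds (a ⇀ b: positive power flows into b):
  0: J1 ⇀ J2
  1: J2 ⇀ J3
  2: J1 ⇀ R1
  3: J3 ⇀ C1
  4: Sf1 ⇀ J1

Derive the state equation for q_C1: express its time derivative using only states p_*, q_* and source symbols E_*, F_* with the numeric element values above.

b4 stroke→Sf1  (Sf1 fixes flow; stroke at Sf1)
b3 stroke→J3  (C1 outputs effort q/C1)
b1 stroke→J2  (0-jn J3 has e-setter on 3)
b0 stroke→J1  (only one flow-in slot at J2)
b2 stroke→R1  (J1: bond 0 brought effort, rest push out)

dq_C1/dt = F_Sf1 - q_C1/20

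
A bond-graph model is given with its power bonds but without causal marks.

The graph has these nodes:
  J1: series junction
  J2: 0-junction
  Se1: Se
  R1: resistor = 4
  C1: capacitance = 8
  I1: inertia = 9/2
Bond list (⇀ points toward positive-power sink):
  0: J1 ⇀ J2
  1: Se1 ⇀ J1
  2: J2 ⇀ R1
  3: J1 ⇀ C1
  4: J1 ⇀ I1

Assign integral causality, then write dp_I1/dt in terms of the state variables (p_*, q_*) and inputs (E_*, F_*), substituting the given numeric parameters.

β1 stroke at J1  (Se1: effort source, stroke at far end)
β3 stroke at J1  (C1: C, integral causality)
β4 stroke at I1  (I1 outputs flow p/I1)
β0 stroke at J1  (J1 flow already set via bond 4)
β2 stroke at J2  (J2: last free bond brings effort in)

dp_I1/dt = E_Se1 - 8*p_I1/9 - q_C1/8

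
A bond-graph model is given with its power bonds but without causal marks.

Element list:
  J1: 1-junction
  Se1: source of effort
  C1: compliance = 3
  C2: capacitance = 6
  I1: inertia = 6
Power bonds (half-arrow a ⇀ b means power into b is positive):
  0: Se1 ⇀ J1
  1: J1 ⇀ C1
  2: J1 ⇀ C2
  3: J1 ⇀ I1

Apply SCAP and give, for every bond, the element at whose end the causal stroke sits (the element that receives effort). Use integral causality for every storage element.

bond 0 stroke at J1
bond 1 stroke at J1
bond 2 stroke at J1
bond 3 stroke at I1

β0 stroke at J1  (Se1 (Se) sets effort on bond)
β1 stroke at J1  (prefer integral on C1)
β2 stroke at J1  (prefer integral on C2)
β3 stroke at I1  (closing 1-jn rule on J1)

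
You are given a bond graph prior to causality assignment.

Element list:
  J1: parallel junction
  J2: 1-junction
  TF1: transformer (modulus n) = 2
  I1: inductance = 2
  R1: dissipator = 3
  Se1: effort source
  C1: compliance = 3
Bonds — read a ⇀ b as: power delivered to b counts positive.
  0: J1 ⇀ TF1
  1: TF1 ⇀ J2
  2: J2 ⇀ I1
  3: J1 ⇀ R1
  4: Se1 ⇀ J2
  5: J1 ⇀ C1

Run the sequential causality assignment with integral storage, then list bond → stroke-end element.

b0 stroke→TF1
b1 stroke→J2
b2 stroke→I1
b3 stroke→R1
b4 stroke→J2
b5 stroke→J1

β4 stroke→J2  (Se1 fixes effort; stroke away)
β2 stroke→I1  (I1: I, integral causality)
β1 stroke→J2  (1-jn J2 has f-setter on 2)
β0 stroke→TF1  (TF TF1: opposite of bond 1)
β5 stroke→J1  (prefer integral on C1)
β3 stroke→R1  (common-e at J1 fixed by 5)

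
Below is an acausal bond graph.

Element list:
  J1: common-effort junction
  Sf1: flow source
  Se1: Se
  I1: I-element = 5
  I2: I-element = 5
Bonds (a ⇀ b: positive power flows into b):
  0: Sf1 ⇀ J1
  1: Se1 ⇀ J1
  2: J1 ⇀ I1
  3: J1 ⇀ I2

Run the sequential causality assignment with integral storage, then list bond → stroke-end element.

b0 stroke→Sf1
b1 stroke→J1
b2 stroke→I1
b3 stroke→I2

b0 stroke at Sf1  (Sf1 (Sf) sets flow on bond)
b1 stroke at J1  (Se1: effort source, stroke at far end)
b2 stroke at I1  (J1 effort already set via bond 1)
b3 stroke at I2  (0-jn J1 has e-setter on 1)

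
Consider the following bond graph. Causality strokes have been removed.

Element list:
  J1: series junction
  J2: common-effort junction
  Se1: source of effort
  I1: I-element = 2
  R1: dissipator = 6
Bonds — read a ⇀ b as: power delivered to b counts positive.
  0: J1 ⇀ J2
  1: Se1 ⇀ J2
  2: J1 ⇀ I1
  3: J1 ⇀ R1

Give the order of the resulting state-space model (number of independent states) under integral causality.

β1 stroke at J2  (source Se1 imposes e)
β0 stroke at J1  (0-jn J2 has e-setter on 1)
β2 stroke at I1  (prefer integral on I1)
β3 stroke at J1  (J1: bond 2 brought flow, rest push out)

1  (I1 all integral)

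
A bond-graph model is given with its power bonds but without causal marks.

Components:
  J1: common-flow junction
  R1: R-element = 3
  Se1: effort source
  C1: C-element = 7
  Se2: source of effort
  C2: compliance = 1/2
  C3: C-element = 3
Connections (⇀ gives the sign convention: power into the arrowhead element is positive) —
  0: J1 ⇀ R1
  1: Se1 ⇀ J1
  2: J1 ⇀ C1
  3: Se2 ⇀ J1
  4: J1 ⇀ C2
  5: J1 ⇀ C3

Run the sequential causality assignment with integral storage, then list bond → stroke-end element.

#0 stroke at R1
#1 stroke at J1
#2 stroke at J1
#3 stroke at J1
#4 stroke at J1
#5 stroke at J1

β1 stroke at J1  (Se1 (Se) sets effort on bond)
β3 stroke at J1  (Se2 (Se) sets effort on bond)
β2 stroke at J1  (C1 integral (e out))
β4 stroke at J1  (C2 integral (e out))
β5 stroke at J1  (C3: C, integral causality)
β0 stroke at R1  (closing 1-jn rule on J1)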